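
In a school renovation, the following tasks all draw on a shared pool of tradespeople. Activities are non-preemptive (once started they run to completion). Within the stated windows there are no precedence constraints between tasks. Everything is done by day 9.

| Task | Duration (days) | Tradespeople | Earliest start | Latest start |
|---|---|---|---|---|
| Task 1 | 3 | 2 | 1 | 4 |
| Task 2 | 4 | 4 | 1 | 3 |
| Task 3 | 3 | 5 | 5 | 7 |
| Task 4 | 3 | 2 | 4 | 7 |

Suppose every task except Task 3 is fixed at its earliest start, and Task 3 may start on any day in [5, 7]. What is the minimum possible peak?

6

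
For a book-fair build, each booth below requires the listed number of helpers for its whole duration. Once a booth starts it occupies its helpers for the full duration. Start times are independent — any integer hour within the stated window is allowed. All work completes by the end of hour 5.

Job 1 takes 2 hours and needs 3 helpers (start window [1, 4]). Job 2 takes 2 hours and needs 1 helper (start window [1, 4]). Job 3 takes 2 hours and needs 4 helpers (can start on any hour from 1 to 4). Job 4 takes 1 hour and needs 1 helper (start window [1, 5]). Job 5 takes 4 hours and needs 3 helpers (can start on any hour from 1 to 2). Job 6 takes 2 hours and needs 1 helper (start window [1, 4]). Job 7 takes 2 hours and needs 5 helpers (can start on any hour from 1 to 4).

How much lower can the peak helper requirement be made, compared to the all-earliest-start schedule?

8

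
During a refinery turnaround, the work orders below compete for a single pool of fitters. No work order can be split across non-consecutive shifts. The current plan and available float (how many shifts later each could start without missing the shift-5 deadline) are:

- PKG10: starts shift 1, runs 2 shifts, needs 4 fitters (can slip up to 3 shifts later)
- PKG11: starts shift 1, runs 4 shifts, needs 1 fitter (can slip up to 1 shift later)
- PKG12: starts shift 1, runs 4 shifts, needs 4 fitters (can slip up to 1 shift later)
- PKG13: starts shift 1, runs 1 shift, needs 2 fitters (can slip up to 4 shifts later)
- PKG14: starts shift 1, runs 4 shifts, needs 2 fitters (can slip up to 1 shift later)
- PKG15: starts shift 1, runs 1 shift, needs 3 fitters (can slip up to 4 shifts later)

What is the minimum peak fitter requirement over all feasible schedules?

Early-start (PKG10@1, PKG11@1, PKG12@1, PKG13@1, PKG14@1, PKG15@1) gives peak 16: s1:16  s2:11  s3:7  s4:7  s5:0.
Shift PKG14→2, PKG15→3.
Schedule PKG10@1, PKG11@1, PKG12@1, PKG13@1, PKG14@2, PKG15@3: s1:11  s2:11  s3:10  s4:7  s5:2 — peak 11.

11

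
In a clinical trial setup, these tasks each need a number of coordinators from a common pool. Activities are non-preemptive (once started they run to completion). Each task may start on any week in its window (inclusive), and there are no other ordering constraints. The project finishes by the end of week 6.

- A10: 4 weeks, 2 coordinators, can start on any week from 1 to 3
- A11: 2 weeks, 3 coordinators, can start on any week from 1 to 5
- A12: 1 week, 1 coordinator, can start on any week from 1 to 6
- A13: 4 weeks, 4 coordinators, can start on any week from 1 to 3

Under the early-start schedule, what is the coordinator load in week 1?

10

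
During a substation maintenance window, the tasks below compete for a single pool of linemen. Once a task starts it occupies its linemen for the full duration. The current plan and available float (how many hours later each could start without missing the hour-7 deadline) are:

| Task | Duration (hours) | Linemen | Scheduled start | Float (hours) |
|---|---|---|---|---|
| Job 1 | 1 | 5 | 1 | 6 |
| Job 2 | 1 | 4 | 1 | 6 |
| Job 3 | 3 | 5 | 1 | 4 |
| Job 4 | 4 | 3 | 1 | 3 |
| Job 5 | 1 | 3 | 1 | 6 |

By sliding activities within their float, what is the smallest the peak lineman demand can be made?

8

Early-start (Job 1@1, Job 2@1, Job 3@1, Job 4@1, Job 5@1) gives peak 20: h1:20  h2:8  h3:8  h4:3  h5:0  h6:0  h7:0.
Shift Job 2→2, Job 3→3, Job 5→5.
Schedule Job 1@1, Job 2@2, Job 3@3, Job 4@1, Job 5@5: h1:8  h2:7  h3:8  h4:8  h5:8  h6:0  h7:0 — peak 8.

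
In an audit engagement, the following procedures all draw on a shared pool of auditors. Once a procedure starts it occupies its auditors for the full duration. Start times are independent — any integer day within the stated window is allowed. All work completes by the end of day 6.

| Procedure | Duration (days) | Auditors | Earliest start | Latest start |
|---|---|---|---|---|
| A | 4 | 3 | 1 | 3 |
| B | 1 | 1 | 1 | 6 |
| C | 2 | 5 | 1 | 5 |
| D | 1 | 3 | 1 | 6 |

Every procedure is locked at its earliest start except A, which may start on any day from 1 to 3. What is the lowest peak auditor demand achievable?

9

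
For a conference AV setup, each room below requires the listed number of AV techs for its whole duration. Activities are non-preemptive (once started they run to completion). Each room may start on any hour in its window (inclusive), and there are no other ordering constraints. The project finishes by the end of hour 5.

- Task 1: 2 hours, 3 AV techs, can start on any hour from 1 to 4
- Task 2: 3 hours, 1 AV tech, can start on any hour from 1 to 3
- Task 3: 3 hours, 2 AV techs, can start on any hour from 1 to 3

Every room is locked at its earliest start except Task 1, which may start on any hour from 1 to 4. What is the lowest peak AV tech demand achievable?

3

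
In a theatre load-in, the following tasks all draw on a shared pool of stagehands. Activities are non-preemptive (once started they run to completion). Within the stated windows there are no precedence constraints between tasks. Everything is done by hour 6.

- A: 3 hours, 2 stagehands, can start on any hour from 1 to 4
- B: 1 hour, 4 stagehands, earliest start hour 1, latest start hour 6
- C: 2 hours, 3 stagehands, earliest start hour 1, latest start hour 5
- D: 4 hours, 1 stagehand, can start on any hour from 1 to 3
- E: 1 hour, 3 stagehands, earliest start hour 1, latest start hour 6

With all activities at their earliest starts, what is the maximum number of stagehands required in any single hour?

Early-start schedule: A@1, B@1, C@1, D@1, E@1.
Load per hour: hour 1: 13, hour 2: 6, hour 3: 3, hour 4: 1, hour 5: 0, hour 6: 0.
Peak is 13.

13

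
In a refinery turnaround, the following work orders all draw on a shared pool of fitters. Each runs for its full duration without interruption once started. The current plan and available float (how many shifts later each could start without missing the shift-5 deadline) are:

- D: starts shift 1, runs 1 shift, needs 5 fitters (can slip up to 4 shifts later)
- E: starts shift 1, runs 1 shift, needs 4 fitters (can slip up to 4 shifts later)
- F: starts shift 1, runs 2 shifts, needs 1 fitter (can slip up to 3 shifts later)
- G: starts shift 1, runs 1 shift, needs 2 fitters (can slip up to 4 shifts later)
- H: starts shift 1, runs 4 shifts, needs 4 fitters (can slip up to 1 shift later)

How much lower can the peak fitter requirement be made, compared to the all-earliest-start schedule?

8

Early-start peak: s1:16  s2:5  s3:4  s4:4  s5:0 ⇒ 16.
Leveled (D@1, E@2, F@3, G@1, H@2): s1:7  s2:8  s3:5  s4:5  s5:4 ⇒ 8.
Reduction 16 − 8 = 8.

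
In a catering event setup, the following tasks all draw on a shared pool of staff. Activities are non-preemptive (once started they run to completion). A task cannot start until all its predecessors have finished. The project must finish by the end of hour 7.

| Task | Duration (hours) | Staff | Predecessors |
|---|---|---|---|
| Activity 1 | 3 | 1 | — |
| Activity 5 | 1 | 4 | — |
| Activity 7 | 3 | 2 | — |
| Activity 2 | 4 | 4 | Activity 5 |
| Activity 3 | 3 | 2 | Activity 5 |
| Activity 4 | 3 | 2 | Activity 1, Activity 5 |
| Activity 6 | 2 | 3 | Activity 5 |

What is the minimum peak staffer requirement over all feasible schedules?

8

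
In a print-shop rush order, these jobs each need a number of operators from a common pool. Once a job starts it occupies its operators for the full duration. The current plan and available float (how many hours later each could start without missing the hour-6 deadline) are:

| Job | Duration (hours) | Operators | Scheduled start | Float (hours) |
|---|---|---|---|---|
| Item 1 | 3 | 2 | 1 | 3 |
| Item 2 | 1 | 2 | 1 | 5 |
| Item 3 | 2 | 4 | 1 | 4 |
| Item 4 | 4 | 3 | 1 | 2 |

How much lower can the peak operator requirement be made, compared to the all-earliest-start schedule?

6

Early-start peak: h1:11  h2:9  h3:5  h4:3  h5:0  h6:0 ⇒ 11.
Leveled (Item 1@1, Item 2@4, Item 3@5, Item 4@1): h1:5  h2:5  h3:5  h4:5  h5:4  h6:4 ⇒ 5.
Reduction 11 − 5 = 6.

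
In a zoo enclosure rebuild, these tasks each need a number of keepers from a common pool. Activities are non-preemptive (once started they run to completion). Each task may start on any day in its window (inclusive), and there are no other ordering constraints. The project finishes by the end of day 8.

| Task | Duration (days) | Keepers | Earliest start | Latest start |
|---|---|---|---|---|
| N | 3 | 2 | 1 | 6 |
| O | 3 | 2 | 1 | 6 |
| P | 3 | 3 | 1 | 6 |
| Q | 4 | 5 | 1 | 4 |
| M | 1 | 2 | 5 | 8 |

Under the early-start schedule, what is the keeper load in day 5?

2

At early start, day 5 has: M.
Demand: 2 = 2.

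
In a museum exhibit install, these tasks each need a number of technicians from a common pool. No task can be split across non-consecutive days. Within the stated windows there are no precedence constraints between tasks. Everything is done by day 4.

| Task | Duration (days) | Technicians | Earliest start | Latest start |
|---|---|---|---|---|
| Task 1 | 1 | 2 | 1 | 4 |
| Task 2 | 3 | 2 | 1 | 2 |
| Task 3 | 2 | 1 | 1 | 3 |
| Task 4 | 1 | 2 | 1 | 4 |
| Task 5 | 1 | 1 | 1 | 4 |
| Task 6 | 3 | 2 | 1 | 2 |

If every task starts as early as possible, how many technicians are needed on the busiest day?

10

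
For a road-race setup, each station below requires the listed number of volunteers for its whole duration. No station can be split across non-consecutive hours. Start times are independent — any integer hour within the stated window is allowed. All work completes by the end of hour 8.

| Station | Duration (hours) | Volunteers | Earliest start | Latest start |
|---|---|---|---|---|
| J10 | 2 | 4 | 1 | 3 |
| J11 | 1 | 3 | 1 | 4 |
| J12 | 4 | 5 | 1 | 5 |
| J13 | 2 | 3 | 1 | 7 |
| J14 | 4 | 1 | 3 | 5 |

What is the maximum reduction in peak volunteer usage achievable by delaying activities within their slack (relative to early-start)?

9

Early-start peak: h1:15  h2:12  h3:6  h4:6  h5:1  h6:1  h7:0  h8:0 ⇒ 15.
Leveled (J10@1, J11@3, J12@5, J13@3, J14@4): h1:4  h2:4  h3:6  h4:4  h5:6  h6:6  h7:6  h8:5 ⇒ 6.
Reduction 15 − 6 = 9.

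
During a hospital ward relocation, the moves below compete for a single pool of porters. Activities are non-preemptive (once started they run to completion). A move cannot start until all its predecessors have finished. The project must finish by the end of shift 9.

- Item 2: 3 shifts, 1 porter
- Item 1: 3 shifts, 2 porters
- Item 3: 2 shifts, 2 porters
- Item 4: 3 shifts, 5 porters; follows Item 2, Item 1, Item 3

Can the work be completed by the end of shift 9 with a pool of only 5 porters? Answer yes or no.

yes

Schedule Item 2@1, Item 1@1, Item 3@1, Item 4@4: s1:5  s2:5  s3:3  s4:5  s5:5  s6:5  s7:0  s8:0  s9:0 — peak 5 ≤ 5.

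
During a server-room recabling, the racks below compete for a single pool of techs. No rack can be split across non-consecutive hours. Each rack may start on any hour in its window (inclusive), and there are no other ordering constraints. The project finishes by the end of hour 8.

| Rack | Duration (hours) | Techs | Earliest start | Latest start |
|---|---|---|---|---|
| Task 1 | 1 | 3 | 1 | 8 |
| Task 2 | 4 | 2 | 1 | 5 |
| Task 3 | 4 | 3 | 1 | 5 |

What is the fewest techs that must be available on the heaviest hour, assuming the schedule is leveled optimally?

Early-start (Task 1@1, Task 2@1, Task 3@1) gives peak 8: h1:8  h2:5  h3:5  h4:5  h5:0  h6:0  h7:0  h8:0.
Shift Task 3→2.
Schedule Task 1@1, Task 2@1, Task 3@2: h1:5  h2:5  h3:5  h4:5  h5:3  h6:0  h7:0  h8:0 — peak 5.

5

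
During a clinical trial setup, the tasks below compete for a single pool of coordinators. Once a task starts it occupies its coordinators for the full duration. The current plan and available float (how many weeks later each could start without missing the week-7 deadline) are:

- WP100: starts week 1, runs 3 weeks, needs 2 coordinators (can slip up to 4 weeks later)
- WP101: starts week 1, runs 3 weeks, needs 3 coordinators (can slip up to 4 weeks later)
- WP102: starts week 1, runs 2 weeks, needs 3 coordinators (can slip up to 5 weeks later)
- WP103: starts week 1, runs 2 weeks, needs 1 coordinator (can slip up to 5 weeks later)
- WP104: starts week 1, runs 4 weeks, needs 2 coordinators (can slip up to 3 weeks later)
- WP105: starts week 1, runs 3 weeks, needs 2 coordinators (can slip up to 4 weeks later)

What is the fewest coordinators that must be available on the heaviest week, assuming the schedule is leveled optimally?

Early-start (WP100@1, WP101@1, WP102@1, WP103@1, WP104@1, WP105@1) gives peak 13: w1:13  w2:13  w3:9  w4:2  w5:0  w6:0  w7:0.
Shift WP101→4, WP102→6, WP103→4.
Schedule WP100@1, WP101@4, WP102@6, WP103@4, WP104@1, WP105@1: w1:6  w2:6  w3:6  w4:6  w5:4  w6:6  w7:3 — peak 6.
Total coordinator-weeks = 37 over 7 weeks ⇒ peak ≥ ⌈37/7⌉ = 6, so 6 is optimal.

6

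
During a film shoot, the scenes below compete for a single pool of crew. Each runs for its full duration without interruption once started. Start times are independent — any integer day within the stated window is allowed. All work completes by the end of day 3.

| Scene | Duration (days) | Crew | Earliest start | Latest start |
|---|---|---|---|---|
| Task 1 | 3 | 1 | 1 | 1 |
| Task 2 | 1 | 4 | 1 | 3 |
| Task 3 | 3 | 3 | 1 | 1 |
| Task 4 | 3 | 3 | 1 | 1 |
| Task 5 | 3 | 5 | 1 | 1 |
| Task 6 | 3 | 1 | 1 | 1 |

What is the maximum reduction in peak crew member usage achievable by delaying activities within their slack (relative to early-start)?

0

Early-start peak: d1:17  d2:13  d3:13 ⇒ 17.
Leveled (Task 1@1, Task 2@1, Task 3@1, Task 4@1, Task 5@1, Task 6@1): d1:17  d2:13  d3:13 ⇒ 17.
Reduction 17 − 17 = 0.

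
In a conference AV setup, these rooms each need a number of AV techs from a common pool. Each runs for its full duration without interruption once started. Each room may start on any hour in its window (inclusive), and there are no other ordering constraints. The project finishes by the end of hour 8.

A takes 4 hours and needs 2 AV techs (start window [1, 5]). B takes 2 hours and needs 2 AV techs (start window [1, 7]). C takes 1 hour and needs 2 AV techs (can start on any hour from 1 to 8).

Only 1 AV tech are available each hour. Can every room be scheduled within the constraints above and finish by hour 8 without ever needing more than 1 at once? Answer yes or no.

Total AV tech-hours = 14; over 8 hours the average is 14/8 > 1, so some hour must exceed 1.

no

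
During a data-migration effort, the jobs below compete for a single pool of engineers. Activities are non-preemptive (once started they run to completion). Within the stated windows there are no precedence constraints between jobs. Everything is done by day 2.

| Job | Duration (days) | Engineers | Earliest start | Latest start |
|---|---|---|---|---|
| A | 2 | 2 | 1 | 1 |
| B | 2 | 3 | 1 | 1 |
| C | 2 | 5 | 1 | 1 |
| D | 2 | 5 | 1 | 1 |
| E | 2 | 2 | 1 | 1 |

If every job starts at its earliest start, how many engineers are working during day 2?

17

At early start, day 2 has: A, B, C, D, E.
Demand: 2 + 3 + 5 + 5 + 2 = 17.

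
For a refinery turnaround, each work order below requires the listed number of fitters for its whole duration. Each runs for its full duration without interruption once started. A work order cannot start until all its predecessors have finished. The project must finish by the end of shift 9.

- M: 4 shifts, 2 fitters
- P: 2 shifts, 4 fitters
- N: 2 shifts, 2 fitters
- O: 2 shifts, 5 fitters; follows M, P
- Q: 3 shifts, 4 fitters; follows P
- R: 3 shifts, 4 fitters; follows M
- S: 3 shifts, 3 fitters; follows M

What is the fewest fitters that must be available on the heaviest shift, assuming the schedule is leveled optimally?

8

Early-start (M@1, P@1, N@1, O@5, Q@3, R@5, S@5) gives peak 16: s1:8  s2:8  s3:6  s4:6  s5:16  s6:12  s7:7  s8:0  s9:0.
Shift O→8, S→6.
Schedule M@1, P@1, N@1, O@8, Q@3, R@5, S@6: s1:8  s2:8  s3:6  s4:6  s5:8  s6:7  s7:7  s8:8  s9:5 — peak 8.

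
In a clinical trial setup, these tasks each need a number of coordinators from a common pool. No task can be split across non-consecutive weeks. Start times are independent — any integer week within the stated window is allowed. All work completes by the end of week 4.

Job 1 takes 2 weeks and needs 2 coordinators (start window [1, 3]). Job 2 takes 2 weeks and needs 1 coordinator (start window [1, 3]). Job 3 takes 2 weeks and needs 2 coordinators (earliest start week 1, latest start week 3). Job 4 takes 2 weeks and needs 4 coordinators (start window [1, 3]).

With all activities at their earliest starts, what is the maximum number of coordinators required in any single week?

9

Early-start schedule: Job 1@1, Job 2@1, Job 3@1, Job 4@1.
Load per week: week 1: 9, week 2: 9, week 3: 0, week 4: 0.
Peak is 9.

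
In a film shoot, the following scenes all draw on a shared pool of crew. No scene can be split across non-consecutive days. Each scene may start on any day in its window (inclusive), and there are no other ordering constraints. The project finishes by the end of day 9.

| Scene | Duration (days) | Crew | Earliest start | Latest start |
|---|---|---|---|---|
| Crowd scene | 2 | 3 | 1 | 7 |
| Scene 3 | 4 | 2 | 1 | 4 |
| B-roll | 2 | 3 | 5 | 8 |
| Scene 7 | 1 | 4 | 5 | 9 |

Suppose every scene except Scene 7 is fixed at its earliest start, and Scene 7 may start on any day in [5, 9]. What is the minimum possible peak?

Scene 7@5: d1:5  d2:5  d3:2  d4:2  d5:7  d6:3  d7:0  d8:0  d9:0 → peak 7
Scene 7@6: d1:5  d2:5  d3:2  d4:2  d5:3  d6:7  d7:0  d8:0  d9:0 → peak 7
Scene 7@7: d1:5  d2:5  d3:2  d4:2  d5:3  d6:3  d7:4  d8:0  d9:0 → peak 5
Scene 7@8: d1:5  d2:5  d3:2  d4:2  d5:3  d6:3  d7:0  d8:4  d9:0 → peak 5
Scene 7@9: d1:5  d2:5  d3:2  d4:2  d5:3  d6:3  d7:0  d8:0  d9:4 → peak 5
Best is Scene 7@7, peak 5.

5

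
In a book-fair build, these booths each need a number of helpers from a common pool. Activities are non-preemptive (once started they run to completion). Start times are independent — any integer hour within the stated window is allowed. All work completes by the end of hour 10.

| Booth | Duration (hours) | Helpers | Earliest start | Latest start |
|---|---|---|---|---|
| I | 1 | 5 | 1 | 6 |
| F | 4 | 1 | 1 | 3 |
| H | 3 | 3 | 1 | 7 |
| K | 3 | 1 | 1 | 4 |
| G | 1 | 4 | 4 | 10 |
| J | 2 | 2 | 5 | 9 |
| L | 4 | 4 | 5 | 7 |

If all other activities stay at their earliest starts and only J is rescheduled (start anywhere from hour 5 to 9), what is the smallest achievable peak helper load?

10

J@5: h1:10  h2:5  h3:5  h4:5  h5:6  h6:6  h7:4  h8:4  h9:0  h10:0 → peak 10
J@6: h1:10  h2:5  h3:5  h4:5  h5:4  h6:6  h7:6  h8:4  h9:0  h10:0 → peak 10
J@7: h1:10  h2:5  h3:5  h4:5  h5:4  h6:4  h7:6  h8:6  h9:0  h10:0 → peak 10
J@8: h1:10  h2:5  h3:5  h4:5  h5:4  h6:4  h7:4  h8:6  h9:2  h10:0 → peak 10
J@9: h1:10  h2:5  h3:5  h4:5  h5:4  h6:4  h7:4  h8:4  h9:2  h10:2 → peak 10
Best is J@5, peak 10.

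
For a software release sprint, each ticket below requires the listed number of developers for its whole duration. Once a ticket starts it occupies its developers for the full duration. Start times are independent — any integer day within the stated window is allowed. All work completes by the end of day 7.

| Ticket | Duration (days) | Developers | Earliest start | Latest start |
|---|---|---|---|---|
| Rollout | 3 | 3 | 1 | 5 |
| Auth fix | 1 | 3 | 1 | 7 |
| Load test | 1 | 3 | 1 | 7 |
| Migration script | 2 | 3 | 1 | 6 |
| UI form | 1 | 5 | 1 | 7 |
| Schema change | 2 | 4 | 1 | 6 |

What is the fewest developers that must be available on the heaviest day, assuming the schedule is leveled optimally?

6

Early-start (Rollout@1, Auth fix@1, Load test@1, Migration script@1, UI form@1, Schema change@1) gives peak 21: d1:21  d2:10  d3:3  d4:0  d5:0  d6:0  d7:0.
Shift Load test→2, Migration script→3, UI form→5, Schema change→6.
Schedule Rollout@1, Auth fix@1, Load test@2, Migration script@3, UI form@5, Schema change@6: d1:6  d2:6  d3:6  d4:3  d5:5  d6:4  d7:4 — peak 6.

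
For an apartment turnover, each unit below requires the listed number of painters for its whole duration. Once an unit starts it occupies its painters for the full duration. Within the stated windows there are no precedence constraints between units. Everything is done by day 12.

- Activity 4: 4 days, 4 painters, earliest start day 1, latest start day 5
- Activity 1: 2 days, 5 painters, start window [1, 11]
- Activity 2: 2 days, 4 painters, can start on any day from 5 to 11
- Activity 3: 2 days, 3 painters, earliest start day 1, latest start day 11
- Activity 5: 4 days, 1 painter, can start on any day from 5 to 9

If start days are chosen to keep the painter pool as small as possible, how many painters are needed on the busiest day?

Early-start (Activity 4@1, Activity 1@1, Activity 2@5, Activity 3@1, Activity 5@5) gives peak 12: d1:12  d2:12  d3:4  d4:4  d5:5  d6:5  d7:1  d8:1  d9:0  d10:0  d11:0  d12:0.
Shift Activity 1→5, Activity 2→7, Activity 3→9, Activity 5→7.
Schedule Activity 4@1, Activity 1@5, Activity 2@7, Activity 3@9, Activity 5@7: d1:4  d2:4  d3:4  d4:4  d5:5  d6:5  d7:5  d8:5  d9:4  d10:4  d11:0  d12:0 — peak 5.

5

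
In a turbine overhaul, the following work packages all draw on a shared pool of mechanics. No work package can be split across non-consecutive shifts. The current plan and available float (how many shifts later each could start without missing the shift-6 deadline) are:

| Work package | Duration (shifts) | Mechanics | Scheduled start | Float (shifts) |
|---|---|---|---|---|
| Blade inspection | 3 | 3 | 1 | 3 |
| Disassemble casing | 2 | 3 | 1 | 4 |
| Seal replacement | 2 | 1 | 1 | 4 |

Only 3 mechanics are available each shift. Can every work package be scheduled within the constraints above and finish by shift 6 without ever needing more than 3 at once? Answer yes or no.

The minimum achievable peak is 4; 3 < 4, so no feasible schedule stays within the cap.

no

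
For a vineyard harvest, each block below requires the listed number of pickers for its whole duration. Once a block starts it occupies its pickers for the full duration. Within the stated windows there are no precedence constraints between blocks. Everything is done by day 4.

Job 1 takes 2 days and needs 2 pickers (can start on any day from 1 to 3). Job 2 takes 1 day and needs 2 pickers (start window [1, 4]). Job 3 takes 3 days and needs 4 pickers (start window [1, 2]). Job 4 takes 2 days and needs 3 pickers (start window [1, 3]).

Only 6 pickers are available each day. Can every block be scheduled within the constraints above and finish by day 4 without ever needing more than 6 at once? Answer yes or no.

The minimum achievable peak is 7; 6 < 7, so no feasible schedule stays within the cap.

no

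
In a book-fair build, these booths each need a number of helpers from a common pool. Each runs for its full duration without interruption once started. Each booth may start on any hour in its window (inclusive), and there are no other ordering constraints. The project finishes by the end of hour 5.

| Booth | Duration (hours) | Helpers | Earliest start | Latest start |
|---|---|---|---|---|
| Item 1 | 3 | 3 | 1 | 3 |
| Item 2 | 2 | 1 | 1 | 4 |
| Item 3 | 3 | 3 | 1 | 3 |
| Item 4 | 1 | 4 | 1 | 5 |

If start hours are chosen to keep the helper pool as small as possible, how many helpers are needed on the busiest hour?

Early-start (Item 1@1, Item 2@1, Item 3@1, Item 4@1) gives peak 11: h1:11  h2:7  h3:6  h4:0  h5:0.
Shift Item 2→4, Item 4→4.
Schedule Item 1@1, Item 2@4, Item 3@1, Item 4@4: h1:6  h2:6  h3:6  h4:5  h5:1 — peak 6.

6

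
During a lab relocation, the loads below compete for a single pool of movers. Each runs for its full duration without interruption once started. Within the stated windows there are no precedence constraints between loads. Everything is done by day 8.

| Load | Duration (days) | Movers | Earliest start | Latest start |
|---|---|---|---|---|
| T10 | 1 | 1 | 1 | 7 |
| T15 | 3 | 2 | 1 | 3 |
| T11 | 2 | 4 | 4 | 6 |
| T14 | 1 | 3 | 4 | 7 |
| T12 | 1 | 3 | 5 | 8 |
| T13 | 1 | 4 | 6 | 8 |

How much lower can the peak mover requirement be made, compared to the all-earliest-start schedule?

3

Early-start peak: d1:3  d2:2  d3:2  d4:7  d5:7  d6:4  d7:0  d8:0 ⇒ 7.
Leveled (T10@1, T15@1, T11@4, T14@6, T12@7, T13@8): d1:3  d2:2  d3:2  d4:4  d5:4  d6:3  d7:3  d8:4 ⇒ 4.
Reduction 7 − 4 = 3.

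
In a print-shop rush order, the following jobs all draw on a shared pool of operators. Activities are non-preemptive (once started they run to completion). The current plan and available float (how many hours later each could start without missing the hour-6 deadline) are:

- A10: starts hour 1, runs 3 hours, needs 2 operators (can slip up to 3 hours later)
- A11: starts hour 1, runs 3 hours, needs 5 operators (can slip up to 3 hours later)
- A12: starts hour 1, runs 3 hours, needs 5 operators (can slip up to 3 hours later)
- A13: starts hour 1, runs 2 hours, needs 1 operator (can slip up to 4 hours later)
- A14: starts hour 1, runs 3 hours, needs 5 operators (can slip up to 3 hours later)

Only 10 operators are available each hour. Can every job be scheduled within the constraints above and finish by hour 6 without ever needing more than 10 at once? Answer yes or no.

yes

Schedule A10@1, A11@1, A12@4, A13@1, A14@4: h1:8  h2:8  h3:7  h4:10  h5:10  h6:10 — peak 10 ≤ 10.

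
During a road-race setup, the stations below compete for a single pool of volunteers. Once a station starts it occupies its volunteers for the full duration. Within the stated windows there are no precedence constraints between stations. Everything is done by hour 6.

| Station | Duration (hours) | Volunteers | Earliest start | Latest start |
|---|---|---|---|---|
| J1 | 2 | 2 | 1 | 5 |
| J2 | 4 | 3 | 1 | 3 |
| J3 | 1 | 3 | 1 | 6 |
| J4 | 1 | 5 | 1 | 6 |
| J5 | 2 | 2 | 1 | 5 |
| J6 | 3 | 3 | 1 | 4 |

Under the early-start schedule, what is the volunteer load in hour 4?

At early start, hour 4 has: J2.
Demand: 3 = 3.

3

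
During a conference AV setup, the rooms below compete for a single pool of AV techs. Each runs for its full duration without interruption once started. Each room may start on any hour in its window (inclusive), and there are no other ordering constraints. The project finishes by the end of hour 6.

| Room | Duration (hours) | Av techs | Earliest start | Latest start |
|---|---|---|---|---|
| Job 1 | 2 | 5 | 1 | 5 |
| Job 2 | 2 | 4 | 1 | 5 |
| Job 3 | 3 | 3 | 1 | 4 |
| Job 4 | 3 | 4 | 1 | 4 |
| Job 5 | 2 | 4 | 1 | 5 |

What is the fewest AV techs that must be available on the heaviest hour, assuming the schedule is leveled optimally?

Early-start (Job 1@1, Job 2@1, Job 3@1, Job 4@1, Job 5@1) gives peak 20: h1:20  h2:20  h3:7  h4:0  h5:0  h6:0.
Shift Job 2→3, Job 4→4, Job 5→5.
Schedule Job 1@1, Job 2@3, Job 3@1, Job 4@4, Job 5@5: h1:8  h2:8  h3:7  h4:8  h5:8  h6:8 — peak 8.
Total AV tech-hours = 47 over 6 hours ⇒ peak ≥ ⌈47/6⌉ = 8, so 8 is optimal.

8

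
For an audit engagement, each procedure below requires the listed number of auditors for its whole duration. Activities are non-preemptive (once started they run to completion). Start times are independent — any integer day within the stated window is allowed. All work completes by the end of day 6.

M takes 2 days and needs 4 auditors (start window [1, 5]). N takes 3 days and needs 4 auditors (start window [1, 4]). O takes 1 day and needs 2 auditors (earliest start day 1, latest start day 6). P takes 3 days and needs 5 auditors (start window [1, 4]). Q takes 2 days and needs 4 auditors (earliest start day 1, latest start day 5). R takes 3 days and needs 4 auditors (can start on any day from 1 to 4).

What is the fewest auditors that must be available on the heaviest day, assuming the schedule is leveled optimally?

Early-start (M@1, N@1, O@1, P@1, Q@1, R@1) gives peak 23: d1:23  d2:21  d3:13  d4:0  d5:0  d6:0.
Shift P→4, Q→2, R→3.
Schedule M@1, N@1, O@1, P@4, Q@2, R@3: d1:10  d2:12  d3:12  d4:9  d5:9  d6:5 — peak 12.

12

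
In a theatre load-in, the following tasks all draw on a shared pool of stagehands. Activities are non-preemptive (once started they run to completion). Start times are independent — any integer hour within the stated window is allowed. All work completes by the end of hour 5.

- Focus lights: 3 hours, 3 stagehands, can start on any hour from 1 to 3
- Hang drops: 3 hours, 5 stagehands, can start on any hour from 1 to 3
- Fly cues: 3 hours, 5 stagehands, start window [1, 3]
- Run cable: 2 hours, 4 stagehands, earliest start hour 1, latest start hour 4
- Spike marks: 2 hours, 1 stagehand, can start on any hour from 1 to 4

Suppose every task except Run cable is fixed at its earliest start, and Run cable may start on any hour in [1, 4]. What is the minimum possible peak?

Run cable@1: h1:18  h2:18  h3:13  h4:0  h5:0 → peak 18
Run cable@2: h1:14  h2:18  h3:17  h4:0  h5:0 → peak 18
Run cable@3: h1:14  h2:14  h3:17  h4:4  h5:0 → peak 17
Run cable@4: h1:14  h2:14  h3:13  h4:4  h5:4 → peak 14
Best is Run cable@4, peak 14.

14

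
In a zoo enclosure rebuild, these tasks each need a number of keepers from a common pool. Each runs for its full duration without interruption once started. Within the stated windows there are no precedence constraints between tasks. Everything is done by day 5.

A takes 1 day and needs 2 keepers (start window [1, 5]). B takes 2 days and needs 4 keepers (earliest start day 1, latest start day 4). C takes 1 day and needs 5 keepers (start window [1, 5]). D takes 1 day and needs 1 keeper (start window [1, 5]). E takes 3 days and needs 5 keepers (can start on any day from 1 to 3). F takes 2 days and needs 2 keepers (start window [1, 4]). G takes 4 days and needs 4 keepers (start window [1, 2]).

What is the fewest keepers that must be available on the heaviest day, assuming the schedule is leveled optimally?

Early-start (A@1, B@1, C@1, D@1, E@1, F@1, G@1) gives peak 23: d1:23  d2:15  d3:9  d4:4  d5:0.
Shift D→2, E→3, F→2, G→2.
Schedule A@1, B@1, C@1, D@2, E@3, F@2, G@2: d1:11  d2:11  d3:11  d4:9  d5:9 — peak 11.
Total keeper-days = 51 over 5 days ⇒ peak ≥ ⌈51/5⌉ = 11, so 11 is optimal.

11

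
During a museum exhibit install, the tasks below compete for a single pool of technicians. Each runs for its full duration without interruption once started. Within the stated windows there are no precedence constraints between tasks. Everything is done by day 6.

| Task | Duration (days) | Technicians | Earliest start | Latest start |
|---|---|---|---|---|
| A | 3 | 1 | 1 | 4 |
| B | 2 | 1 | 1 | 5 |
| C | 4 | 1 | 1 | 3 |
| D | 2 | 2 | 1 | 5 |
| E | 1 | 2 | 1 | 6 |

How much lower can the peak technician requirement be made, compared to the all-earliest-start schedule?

4

Early-start peak: d1:7  d2:5  d3:2  d4:1  d5:0  d6:0 ⇒ 7.
Leveled (A@1, B@1, C@1, D@4, E@6): d1:3  d2:3  d3:2  d4:3  d5:2  d6:2 ⇒ 3.
Reduction 7 − 3 = 4.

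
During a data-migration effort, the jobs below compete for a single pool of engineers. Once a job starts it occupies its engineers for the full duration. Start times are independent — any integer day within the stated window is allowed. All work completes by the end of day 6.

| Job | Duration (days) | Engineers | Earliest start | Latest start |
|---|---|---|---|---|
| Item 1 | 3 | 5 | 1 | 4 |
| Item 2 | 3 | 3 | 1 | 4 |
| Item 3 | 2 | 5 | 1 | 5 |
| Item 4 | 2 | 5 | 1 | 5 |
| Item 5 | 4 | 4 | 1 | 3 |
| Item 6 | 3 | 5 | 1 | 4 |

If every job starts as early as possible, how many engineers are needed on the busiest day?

27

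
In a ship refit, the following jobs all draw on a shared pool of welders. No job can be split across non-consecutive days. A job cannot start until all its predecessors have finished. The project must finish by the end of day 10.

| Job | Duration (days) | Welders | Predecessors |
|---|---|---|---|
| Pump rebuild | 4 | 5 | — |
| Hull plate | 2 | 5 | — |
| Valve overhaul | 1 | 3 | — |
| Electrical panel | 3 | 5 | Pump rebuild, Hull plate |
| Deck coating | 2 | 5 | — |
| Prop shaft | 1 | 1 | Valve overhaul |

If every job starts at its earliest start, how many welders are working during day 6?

5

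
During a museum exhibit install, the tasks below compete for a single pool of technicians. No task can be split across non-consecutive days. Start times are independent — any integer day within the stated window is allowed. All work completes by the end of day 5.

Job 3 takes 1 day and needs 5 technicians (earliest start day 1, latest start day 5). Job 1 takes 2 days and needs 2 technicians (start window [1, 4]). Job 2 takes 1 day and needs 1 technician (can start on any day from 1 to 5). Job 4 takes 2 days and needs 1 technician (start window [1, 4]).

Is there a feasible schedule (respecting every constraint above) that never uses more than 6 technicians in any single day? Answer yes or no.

Schedule Job 3@1, Job 1@2, Job 2@2, Job 4@2: d1:5  d2:4  d3:3  d4:0  d5:0 — peak 5 ≤ 6.

yes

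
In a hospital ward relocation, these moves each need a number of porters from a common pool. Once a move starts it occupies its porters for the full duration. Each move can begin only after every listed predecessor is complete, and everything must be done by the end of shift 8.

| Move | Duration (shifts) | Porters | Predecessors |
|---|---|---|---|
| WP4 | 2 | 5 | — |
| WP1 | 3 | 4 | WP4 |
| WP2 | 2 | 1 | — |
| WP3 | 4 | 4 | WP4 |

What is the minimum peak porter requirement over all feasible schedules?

8

Schedule WP4@1, WP1@3, WP2@1, WP3@3: s1:6  s2:6  s3:8  s4:8  s5:8  s6:4  s7:0  s8:0 — peak 8.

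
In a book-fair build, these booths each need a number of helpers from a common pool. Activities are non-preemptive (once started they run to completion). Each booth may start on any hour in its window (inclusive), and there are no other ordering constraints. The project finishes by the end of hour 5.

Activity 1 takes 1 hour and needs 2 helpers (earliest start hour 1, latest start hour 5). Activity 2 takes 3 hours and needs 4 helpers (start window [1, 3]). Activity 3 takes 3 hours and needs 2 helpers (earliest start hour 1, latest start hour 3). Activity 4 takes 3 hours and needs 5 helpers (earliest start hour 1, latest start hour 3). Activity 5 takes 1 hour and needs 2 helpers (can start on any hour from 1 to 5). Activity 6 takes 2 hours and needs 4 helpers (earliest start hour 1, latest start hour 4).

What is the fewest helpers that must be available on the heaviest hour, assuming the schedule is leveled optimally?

Early-start (Activity 1@1, Activity 2@1, Activity 3@1, Activity 4@1, Activity 5@1, Activity 6@1) gives peak 19: h1:19  h2:15  h3:11  h4:0  h5:0.
Shift Activity 4→2, Activity 6→4.
Schedule Activity 1@1, Activity 2@1, Activity 3@1, Activity 4@2, Activity 5@1, Activity 6@4: h1:10  h2:11  h3:11  h4:9  h5:4 — peak 11.

11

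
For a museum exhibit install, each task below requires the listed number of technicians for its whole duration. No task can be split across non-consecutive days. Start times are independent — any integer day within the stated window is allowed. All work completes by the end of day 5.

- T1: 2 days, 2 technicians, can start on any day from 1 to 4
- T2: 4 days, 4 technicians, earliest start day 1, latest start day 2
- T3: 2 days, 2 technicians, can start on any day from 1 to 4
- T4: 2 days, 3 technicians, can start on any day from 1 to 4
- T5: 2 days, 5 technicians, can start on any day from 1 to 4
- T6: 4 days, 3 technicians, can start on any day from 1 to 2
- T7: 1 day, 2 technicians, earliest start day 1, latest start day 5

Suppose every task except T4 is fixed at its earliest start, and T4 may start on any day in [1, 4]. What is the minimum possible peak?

18

T4@1: d1:21  d2:19  d3:7  d4:7  d5:0 → peak 21
T4@2: d1:18  d2:19  d3:10  d4:7  d5:0 → peak 19
T4@3: d1:18  d2:16  d3:10  d4:10  d5:0 → peak 18
T4@4: d1:18  d2:16  d3:7  d4:10  d5:3 → peak 18
Best is T4@3, peak 18.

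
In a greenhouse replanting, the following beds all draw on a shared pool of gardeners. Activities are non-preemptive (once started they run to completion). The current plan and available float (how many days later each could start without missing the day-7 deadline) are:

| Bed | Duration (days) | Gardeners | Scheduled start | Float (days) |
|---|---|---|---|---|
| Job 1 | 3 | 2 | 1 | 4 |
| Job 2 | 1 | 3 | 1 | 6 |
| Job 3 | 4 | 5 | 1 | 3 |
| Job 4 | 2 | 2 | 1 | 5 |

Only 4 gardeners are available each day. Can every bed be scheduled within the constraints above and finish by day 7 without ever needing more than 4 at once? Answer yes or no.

Total gardener-days = 33; over 7 days the average is 33/7 > 4, so some day must exceed 4.

no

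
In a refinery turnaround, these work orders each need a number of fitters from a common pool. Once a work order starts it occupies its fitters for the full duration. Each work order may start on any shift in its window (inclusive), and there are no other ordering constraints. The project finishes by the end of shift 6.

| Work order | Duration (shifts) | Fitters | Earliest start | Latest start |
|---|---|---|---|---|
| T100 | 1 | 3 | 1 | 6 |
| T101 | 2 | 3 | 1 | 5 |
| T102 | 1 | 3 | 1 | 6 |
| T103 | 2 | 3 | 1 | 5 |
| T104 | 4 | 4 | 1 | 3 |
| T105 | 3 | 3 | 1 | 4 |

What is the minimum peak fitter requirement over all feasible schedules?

Early-start (T100@1, T101@1, T102@1, T103@1, T104@1, T105@1) gives peak 19: s1:19  s2:13  s3:7  s4:4  s5:0  s6:0.
Shift T103→2, T104→3, T105→4.
Schedule T100@1, T101@1, T102@1, T103@2, T104@3, T105@4: s1:9  s2:6  s3:7  s4:7  s5:7  s6:7 — peak 9.

9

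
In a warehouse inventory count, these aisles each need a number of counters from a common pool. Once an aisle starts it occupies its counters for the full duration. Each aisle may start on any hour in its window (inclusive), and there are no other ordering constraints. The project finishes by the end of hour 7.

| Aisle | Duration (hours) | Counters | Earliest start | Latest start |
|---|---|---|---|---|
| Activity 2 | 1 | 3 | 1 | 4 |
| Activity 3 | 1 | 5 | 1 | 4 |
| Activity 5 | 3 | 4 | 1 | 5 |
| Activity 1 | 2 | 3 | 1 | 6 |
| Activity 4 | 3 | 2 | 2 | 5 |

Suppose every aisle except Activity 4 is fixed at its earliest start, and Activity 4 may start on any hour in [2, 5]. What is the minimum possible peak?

15

Activity 4@2: h1:15  h2:9  h3:6  h4:2  h5:0  h6:0  h7:0 → peak 15
Activity 4@3: h1:15  h2:7  h3:6  h4:2  h5:2  h6:0  h7:0 → peak 15
Activity 4@4: h1:15  h2:7  h3:4  h4:2  h5:2  h6:2  h7:0 → peak 15
Activity 4@5: h1:15  h2:7  h3:4  h4:0  h5:2  h6:2  h7:2 → peak 15
Best is Activity 4@2, peak 15.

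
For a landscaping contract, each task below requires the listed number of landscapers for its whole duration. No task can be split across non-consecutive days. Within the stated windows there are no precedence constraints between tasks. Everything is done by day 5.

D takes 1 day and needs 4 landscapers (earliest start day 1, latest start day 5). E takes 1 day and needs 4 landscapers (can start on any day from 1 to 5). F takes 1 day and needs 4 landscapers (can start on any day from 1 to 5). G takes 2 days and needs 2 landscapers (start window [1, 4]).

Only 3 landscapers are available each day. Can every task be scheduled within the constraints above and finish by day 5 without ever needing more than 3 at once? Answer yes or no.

no

Total landscaper-days = 16; over 5 days the average is 16/5 > 3, so some day must exceed 3.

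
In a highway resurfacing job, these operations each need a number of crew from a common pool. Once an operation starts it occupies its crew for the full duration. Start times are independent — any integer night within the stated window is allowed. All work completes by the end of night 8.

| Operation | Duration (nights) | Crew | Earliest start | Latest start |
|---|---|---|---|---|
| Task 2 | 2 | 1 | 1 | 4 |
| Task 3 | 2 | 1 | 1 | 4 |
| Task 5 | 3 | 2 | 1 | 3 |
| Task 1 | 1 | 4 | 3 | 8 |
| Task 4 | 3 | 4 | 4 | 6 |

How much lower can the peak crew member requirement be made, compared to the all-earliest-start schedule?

Early-start peak: n1:4  n2:4  n3:6  n4:4  n5:4  n6:4  n7:0  n8:0 ⇒ 6.
Leveled (Task 2@1, Task 3@1, Task 5@1, Task 1@4, Task 4@5): n1:4  n2:4  n3:2  n4:4  n5:4  n6:4  n7:4  n8:0 ⇒ 4.
Reduction 6 − 4 = 2.

2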